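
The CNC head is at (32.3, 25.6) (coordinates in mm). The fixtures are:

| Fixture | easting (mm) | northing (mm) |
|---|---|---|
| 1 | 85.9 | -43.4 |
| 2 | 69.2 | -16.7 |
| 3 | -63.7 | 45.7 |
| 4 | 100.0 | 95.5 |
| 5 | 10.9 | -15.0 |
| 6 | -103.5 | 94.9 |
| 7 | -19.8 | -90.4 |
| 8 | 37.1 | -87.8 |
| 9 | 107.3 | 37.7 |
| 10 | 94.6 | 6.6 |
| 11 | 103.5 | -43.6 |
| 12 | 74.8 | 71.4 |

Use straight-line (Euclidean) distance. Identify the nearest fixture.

Distances from (32.3, 25.6):
1: √((53.6)² + (-69.0)²) = √(2872.960 + 4761.000) = 87.4 mm
2: √((36.9)² + (-42.3)²) = √(1361.610 + 1789.290) = 56.1 mm
3: √((-96.0)² + (20.1)²) = √(9216.000 + 404.010) = 98.1 mm
4: √((67.7)² + (69.9)²) = √(4583.290 + 4886.010) = 97.3 mm
5: √((-21.4)² + (-40.6)²) = √(457.960 + 1648.360) = 45.9 mm
6: √((-135.8)² + (69.3)²) = √(18441.640 + 4802.490) = 152.5 mm
7: √((-52.1)² + (-116.0)²) = √(2714.410 + 13456.000) = 127.2 mm
8: √((4.8)² + (-113.4)²) = √(23.040 + 12859.560) = 113.5 mm
9: √((75.0)² + (12.1)²) = √(5625.000 + 146.410) = 76.0 mm
10: √((62.3)² + (-19.0)²) = √(3881.290 + 361.000) = 65.1 mm
11: √((71.2)² + (-69.2)²) = √(5069.440 + 4788.640) = 99.3 mm
12: √((42.5)² + (45.8)²) = √(1806.250 + 2097.640) = 62.5 mm
Minimum: 5 at 45.9 mm.

5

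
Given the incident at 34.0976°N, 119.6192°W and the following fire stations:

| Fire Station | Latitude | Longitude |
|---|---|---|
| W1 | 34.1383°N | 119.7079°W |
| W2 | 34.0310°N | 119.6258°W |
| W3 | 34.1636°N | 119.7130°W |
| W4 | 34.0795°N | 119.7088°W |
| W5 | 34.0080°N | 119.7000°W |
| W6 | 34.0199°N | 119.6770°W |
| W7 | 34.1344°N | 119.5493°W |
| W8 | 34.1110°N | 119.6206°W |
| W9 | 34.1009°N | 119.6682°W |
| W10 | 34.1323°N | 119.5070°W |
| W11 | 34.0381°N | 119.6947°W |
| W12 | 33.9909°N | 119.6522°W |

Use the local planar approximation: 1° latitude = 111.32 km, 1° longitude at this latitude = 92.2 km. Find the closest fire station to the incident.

W8

Distances from 34.0976°N, 119.6192°W:
W1: √((0.0407·111.32)² + (-0.0887·92.2)²) = √(20.527460 + 66.881974) = 9.3493 km
W2: √((-0.0666·111.32)² + (-0.0066·92.2)²) = √(54.966091 + 0.370297) = 7.4388 km
W3: √((0.0660·111.32)² + (-0.0938·92.2)²) = √(53.980172 + 74.794131) = 11.3479 km
W4: √((-0.0181·111.32)² + (-0.0896·92.2)²) = √(4.059790 + 68.246104) = 8.5033 km
W5: √((-0.0896·111.32)² + (-0.0808·92.2)²) = √(99.486102 + 55.498924) = 12.4493 km
W6: √((-0.0777·111.32)² + (-0.0578·92.2)²) = √(74.814957 + 28.399946) = 10.1595 km
W7: √((0.0368·111.32)² + (0.0699·92.2)²) = √(16.781935 + 41.535189) = 7.6366 km
W8: √((0.0134·111.32)² + (-0.0014·92.2)²) = √(2.225133 + 0.016662) = 1.4973 km
W9: √((0.0033·111.32)² + (-0.0490·92.2)²) = √(0.134950 + 20.410517) = 4.5327 km
W10: √((0.0347·111.32)² + (0.1122·92.2)²) = √(14.921255 + 107.015715) = 11.0425 km
W11: √((-0.0595·111.32)² + (-0.0755·92.2)²) = √(43.871282 + 48.456913) = 9.6088 km
W12: √((-0.1067·111.32)² + (-0.0330·92.2)²) = √(141.083178 + 9.257415) = 12.2613 km
Minimum: W8 at 1.4973 km.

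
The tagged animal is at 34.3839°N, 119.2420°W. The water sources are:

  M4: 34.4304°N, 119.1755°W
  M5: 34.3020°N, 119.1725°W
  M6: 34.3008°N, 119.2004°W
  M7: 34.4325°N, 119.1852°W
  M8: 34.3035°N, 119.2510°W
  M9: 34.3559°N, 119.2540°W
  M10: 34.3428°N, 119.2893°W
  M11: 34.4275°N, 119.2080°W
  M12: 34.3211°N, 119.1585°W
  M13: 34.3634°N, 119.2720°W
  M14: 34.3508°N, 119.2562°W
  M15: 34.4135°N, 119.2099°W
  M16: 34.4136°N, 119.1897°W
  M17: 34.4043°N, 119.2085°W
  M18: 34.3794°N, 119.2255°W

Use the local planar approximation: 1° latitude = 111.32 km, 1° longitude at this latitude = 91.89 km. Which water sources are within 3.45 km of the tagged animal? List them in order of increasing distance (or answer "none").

Distances from 34.3839°N, 119.2420°W:
M4: √((0.0465·111.32)² + (0.0665·91.89)²) = √(26.794910 + 37.340471) = 8.0085 km
M5: √((-0.0819·111.32)² + (0.0695·91.89)²) = √(83.121658 + 40.785530) = 11.1314 km
M6: √((-0.0831·111.32)² + (0.0416·91.89)²) = √(85.575302 + 14.612454) = 10.0094 km
M7: √((0.0486·111.32)² + (0.0568·91.89)²) = √(29.269745 + 27.241635) = 7.5174 km
M8: √((-0.0804·111.32)² + (-0.0090·91.89)²) = √(80.104791 + 0.683946) = 8.9883 km
M9: √((-0.0280·111.32)² + (-0.0120·91.89)²) = √(9.715440 + 1.215903) = 3.3063 km
M10: √((-0.0411·111.32)² + (-0.0473·91.89)²) = √(20.932931 + 18.891167) = 6.3106 km
M11: √((0.0436·111.32)² + (0.0340·91.89)²) = √(23.556967 + 9.761001) = 5.7722 km
M12: √((-0.0628·111.32)² + (0.0835·91.89)²) = √(48.872627 + 58.872090) = 10.3800 km
M13: √((-0.0205·111.32)² + (-0.0300·91.89)²) = √(5.207798 + 7.599395) = 3.5787 km
M14: √((-0.0331·111.32)² + (-0.0142·91.89)²) = √(13.576955 + 1.702602) = 3.9089 km
M15: √((0.0296·111.32)² + (0.0321·91.89)²) = √(10.857499 + 8.700547) = 4.4224 km
M16: √((0.0297·111.32)² + (0.0523·91.89)²) = √(10.930985 + 23.096165) = 5.8333 km
M17: √((0.0204·111.32)² + (0.0335·91.89)²) = √(5.157114 + 9.476023) = 3.8253 km
M18: √((-0.0045·111.32)² + (0.0165·91.89)²) = √(0.250941 + 2.298817) = 1.5968 km
Threshold 3.45 km: M18 (1.5968 km), M9 (3.3063 km) are within range.

M18, M9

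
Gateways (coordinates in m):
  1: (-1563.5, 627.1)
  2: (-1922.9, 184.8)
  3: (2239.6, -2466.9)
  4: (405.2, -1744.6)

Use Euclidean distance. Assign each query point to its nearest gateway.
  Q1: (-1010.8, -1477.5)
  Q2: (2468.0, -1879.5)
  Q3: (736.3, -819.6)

Q1→4; Q2→3; Q3→4

Q1 at (-1010.8, -1477.5):
  1: 2176.0 m
  2: 1896.1 m
  3: 3397.6 m
  4: 1441.0 m
  → nearest: 4 (1441.0 m)
Q2 at (2468.0, -1879.5):
  1: 4747.2 m
  2: 4851.9 m
  3: 630.2 m
  4: 2067.2 m
  → nearest: 3 (630.2 m)
Q3 at (736.3, -819.6):
  1: 2717.0 m
  2: 2842.6 m
  3: 2230.1 m
  4: 982.5 m
  → nearest: 4 (982.5 m)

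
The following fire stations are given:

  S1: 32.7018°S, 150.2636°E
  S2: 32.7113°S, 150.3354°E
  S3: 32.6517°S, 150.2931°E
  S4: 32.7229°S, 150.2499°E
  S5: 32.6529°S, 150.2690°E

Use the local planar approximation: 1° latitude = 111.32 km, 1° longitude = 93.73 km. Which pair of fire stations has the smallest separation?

S3 and S5

Pairwise distances:
S1–S2: 6.8124 km
S1–S3: 6.2249 km
S1–S4: 2.6769 km
S1–S5: 5.4670 km
S2–S3: 7.7291 km
S2–S4: 8.1173 km
S2–S5: 8.9999 km
S3–S4: 8.9004 km
S3–S5: 2.2628 km
S4–S5: 7.9954 km
Closest pair: S3–S5 at 2.2628 km.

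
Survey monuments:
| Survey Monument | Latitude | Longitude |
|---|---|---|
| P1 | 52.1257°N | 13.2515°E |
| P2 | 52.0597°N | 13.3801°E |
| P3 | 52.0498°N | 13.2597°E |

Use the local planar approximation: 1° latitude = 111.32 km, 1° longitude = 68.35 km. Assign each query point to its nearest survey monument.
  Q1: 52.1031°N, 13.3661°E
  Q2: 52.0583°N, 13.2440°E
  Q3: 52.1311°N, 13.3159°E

Q1→P2; Q2→P3; Q3→P1

Q1 at 52.1031°N, 13.3661°E:
  P1: √((0.0226·111.32)² + (-0.1146·68.35)²) = √(6.329411 + 61.354479) = 8.2270 km
  P2: √((-0.0434·111.32)² + (0.0140·68.35)²) = √(23.341344 + 0.915658) = 4.9251 km
  P3: √((-0.0533·111.32)² + (-0.1064·68.35)²) = √(35.204713 + 52.888384) = 9.3858 km
  → nearest: P2 (4.9251 km)
Q2 at 52.0583°N, 13.2440°E:
  P1: √((0.0674·111.32)² + (0.0075·68.35)²) = √(56.294529 + 0.262784) = 7.5205 km
  P2: √((0.0014·111.32)² + (0.1361·68.35)²) = √(0.024289 + 86.535297) = 9.3037 km
  P3: √((-0.0085·111.32)² + (0.0157·68.35)²) = √(0.895332 + 1.151533) = 1.4307 km
  → nearest: P3 (1.4307 km)
Q3 at 52.1311°N, 13.3159°E:
  P1: √((-0.0054·111.32)² + (-0.0644·68.35)²) = √(0.361355 + 19.375315) = 4.4426 km
  P2: √((-0.0714·111.32)² + (0.0642·68.35)²) = √(63.174646 + 19.255158) = 9.0791 km
  P3: √((-0.0813·111.32)² + (-0.0562·68.35)²) = √(81.908220 + 14.755355) = 9.8318 km
  → nearest: P1 (4.4426 km)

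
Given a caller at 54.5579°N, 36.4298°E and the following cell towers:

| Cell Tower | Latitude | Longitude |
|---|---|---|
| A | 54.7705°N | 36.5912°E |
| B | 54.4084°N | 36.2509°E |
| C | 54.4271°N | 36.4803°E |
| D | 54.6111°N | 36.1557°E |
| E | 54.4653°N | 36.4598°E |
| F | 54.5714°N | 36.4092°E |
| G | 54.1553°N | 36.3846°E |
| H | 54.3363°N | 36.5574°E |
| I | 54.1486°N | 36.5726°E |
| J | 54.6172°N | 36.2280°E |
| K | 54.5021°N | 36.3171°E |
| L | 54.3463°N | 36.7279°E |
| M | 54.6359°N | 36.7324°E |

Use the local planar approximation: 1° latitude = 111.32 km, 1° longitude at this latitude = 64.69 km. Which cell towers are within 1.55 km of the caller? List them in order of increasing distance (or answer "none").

Distances from 54.5579°N, 36.4298°E:
A: 25.8674 km
B: 20.2707 km
C: 14.9226 km
D: 18.6944 km
E: 10.4893 km
F: 2.0086 km
G: 44.9127 km
H: 26.0129 km
I: 46.4903 km
J: 14.6286 km
K: 9.5779 km
L: 30.4422 km
M: 21.4145 km
Threshold 1.55 km: none within range.

none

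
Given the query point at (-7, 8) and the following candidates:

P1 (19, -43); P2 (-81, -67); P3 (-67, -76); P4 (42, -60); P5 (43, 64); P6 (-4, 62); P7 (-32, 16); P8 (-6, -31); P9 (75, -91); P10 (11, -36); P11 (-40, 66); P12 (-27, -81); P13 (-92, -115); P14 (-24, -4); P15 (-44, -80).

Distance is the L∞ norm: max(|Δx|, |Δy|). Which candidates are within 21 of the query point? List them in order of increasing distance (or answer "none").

Distances from (-7, 8):
P1: 51
P2: 75
P3: 84
P4: 68
P5: 56
P6: 54
P7: 25
P8: 39
P9: 99
P10: 44
P11: 58
P12: 89
P13: 123
P14: 17
P15: 88
Threshold 21: P14 (17) is within range.

P14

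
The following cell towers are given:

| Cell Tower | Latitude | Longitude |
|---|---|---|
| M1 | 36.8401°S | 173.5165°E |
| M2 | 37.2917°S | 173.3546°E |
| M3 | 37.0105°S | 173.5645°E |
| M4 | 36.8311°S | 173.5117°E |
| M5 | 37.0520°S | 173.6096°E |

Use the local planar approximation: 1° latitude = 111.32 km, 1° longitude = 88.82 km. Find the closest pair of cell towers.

Pairwise distances:
M1–M2: √((-0.4516·111.32)² + (-0.1619·88.82)²) = √(2527.285245 + 206.783192) = 52.2883 km
M1–M3: √((-0.1704·111.32)² + (0.0480·88.82)²) = √(359.820229 + 18.176238) = 19.4421 km
M1–M4: √((0.0090·111.32)² + (-0.0048·88.82)²) = √(1.003764 + 0.181762) = 1.0888 km
M1–M5: √((-0.2119·111.32)² + (0.0931·88.82)²) = √(556.427145 + 68.378709) = 24.9961 km
M2–M3: √((0.2812·111.32)² + (0.2099·88.82)²) = √(979.889329 + 347.573306) = 36.4344 km
M2–M4: √((0.4606·111.32)² + (0.1571·88.82)²) = √(2629.022256 + 194.703567) = 53.1387 km
M2–M5: √((0.2397·111.32)² + (0.2550·88.82)²) = √(712.004049 + 512.981731) = 34.9998 km
M3–M4: √((0.1794·111.32)² + (-0.0528·88.82)²) = √(398.833172 + 21.993249) = 20.5141 km
M3–M5: √((-0.0415·111.32)² + (0.0451·88.82)²) = √(21.342367 + 16.046289) = 6.1146 km
M4–M5: √((-0.2209·111.32)² + (0.0979·88.82)²) = √(604.697018 + 75.611338) = 26.0827 km
Closest pair: M1–M4 at 1.0888 km.

M1 and M4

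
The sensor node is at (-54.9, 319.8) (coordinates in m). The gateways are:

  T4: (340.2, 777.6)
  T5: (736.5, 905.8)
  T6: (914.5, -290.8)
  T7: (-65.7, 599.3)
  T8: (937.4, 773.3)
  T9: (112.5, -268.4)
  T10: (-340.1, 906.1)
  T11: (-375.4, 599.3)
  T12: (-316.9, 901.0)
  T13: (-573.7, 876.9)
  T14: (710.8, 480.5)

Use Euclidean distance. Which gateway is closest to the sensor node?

Distances from (-54.9, 319.8):
T4: 604.7 m
T5: 984.7 m
T6: 1145.7 m
T7: 279.7 m
T8: 1091.0 m
T9: 611.6 m
T10: 652.0 m
T11: 425.3 m
T12: 637.5 m
T13: 761.3 m
T14: 782.4 m
Minimum: T7 at 279.7 m.

T7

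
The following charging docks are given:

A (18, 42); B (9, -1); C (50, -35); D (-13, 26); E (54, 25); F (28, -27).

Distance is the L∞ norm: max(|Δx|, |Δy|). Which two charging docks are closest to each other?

Pairwise distances:
A–B: max(|-9|, |-43|) = 43
A–C: max(|32|, |-77|) = 77
A–D: max(|-31|, |-16|) = 31
A–E: max(|36|, |-17|) = 36
A–F: max(|10|, |-69|) = 69
B–C: max(|41|, |-34|) = 41
B–D: max(|-22|, |27|) = 27
B–E: max(|45|, |26|) = 45
B–F: max(|19|, |-26|) = 26
C–D: max(|-63|, |61|) = 63
C–E: max(|4|, |60|) = 60
C–F: max(|-22|, |8|) = 22
D–E: max(|67|, |-1|) = 67
D–F: max(|41|, |-53|) = 53
E–F: max(|-26|, |-52|) = 52
Closest pair: C–F at 22.

C and F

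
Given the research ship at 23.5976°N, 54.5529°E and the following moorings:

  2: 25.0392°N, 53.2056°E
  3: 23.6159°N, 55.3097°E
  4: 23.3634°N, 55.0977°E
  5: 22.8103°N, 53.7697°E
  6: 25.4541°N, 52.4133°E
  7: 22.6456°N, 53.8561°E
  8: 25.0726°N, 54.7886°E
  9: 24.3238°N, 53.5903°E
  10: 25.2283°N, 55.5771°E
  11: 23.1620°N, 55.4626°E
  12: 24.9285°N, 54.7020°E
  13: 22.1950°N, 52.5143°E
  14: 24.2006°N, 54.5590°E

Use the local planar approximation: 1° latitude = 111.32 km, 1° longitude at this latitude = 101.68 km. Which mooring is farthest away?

6

Distances from 23.5976°N, 54.5529°E:
2: √((1.4416·111.32)² + (-1.3473·101.68)²) = √(25753.481197 + 18767.209179) = 210.9993 km
3: √((0.0183·111.32)² + (0.7568·101.68)²) = √(4.150005 + 5921.521656) = 76.9784 km
4: √((-0.2342·111.32)² + (0.5448·101.68)²) = √(679.704549 + 3068.635274) = 61.2237 km
5: √((-0.7873·111.32)² + (-0.7832·101.68)²) = √(7681.161531 + 6341.856819) = 118.4188 km
6: √((1.8565·111.32)² + (-2.1396·101.68)²) = √(42710.661957 + 47329.972653) = 300.0677 km
7: √((-0.9520·111.32)² + (-0.6968·101.68)²) = √(11231.048226 + 5019.810921) = 127.4789 km
8: √((1.4750·111.32)² + (0.2357·101.68)²) = √(26960.654809 + 574.368006) = 165.9368 km
9: √((0.7262·111.32)² + (-0.9626·101.68)²) = √(6535.200021 + 9579.940016) = 126.9454 km
10: √((1.6307·111.32)² + (1.0242·101.68)²) = √(32952.968084 + 10845.276232) = 209.2803 km
11: √((-0.4356·111.32)² + (0.9097·101.68)²) = √(2351.376305 + 8555.934763) = 104.4381 km
12: √((1.3309·111.32)² + (0.1491·101.68)²) = √(21950.137518 + 229.840396) = 148.9294 km
13: √((-1.4026·111.32)² + (-2.0386·101.68)²) = √(24378.897672 + 42967.008210) = 259.5109 km
14: √((0.6030·111.32)² + (0.0061·101.68)²) = √(4505.894506 + 0.384708) = 67.1288 km
Maximum: 6 at 300.0677 km.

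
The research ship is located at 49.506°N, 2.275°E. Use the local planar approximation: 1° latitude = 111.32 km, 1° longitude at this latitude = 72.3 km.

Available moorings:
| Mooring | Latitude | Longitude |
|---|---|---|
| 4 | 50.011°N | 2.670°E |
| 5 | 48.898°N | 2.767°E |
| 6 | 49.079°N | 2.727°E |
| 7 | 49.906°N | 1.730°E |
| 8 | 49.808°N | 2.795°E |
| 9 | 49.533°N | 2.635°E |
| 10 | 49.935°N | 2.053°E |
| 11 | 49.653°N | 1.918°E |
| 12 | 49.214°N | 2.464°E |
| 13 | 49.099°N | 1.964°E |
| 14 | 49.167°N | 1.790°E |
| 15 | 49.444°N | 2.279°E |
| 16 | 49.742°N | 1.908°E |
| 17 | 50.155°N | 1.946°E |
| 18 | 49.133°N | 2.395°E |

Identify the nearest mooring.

Distances from 49.506°N, 2.275°E:
4: √((0.505·111.32)² + (0.395·72.3)²) = √(3160.30612 + 815.58792) = 63.055 km
5: √((-0.608·111.32)² + (0.492·72.3)²) = √(4580.92893 + 1265.33873) = 76.461 km
6: √((-0.427·111.32)² + (0.452·72.3)²) = √(2259.44693 + 1067.95626) = 57.684 km
7: √((0.400·111.32)² + (-0.545·72.3)²) = √(1982.74278 + 1552.63581) = 59.459 km
8: √((0.302·111.32)² + (0.520·72.3)²) = √(1130.21296 + 1413.45922) = 50.435 km
9: √((0.027·111.32)² + (0.360·72.3)²) = √(9.03387 + 677.45678) = 26.201 km
10: √((0.429·111.32)² + (-0.222·72.3)²) = √(2280.66228 + 257.62176) = 50.381 km
11: √((0.147·111.32)² + (-0.357·72.3)²) = √(267.78181 + 666.21288) = 30.561 km
12: √((-0.292·111.32)² + (0.189·72.3)²) = √(1056.60363 + 186.72403) = 35.261 km
13: √((-0.407·111.32)² + (-0.311·72.3)²) = √(2052.74600 + 505.58872) = 50.580 km
14: √((-0.339·111.32)² + (-0.485·72.3)²) = √(1424.11740 + 1229.58929) = 51.514 km
15: √((-0.062·111.32)² + (0.004·72.3)²) = √(47.63540 + 0.08364) = 6.908 km
16: √((0.236·111.32)² + (-0.367·72.3)²) = √(690.19276 + 704.05846) = 37.340 km
17: √((0.649·111.32)² + (-0.329·72.3)²) = √(5219.58277 + 565.80710) = 76.062 km
18: √((-0.373·111.32)² + (0.120·72.3)²) = √(1724.10638 + 75.27298) = 42.419 km
Minimum: 15 at 6.908 km.

15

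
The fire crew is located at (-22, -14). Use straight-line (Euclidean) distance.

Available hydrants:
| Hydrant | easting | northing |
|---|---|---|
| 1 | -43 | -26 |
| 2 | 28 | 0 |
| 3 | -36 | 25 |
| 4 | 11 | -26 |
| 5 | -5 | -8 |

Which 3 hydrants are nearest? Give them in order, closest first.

5, 1, 4

Distances from (-22, -14):
1: 24.2
2: 51.9
3: 41.4
4: 35.1
5: 18.0
Sorted: 5 (18.0) < 1 (24.2) < 4 (35.1) < 3 (41.4) < 2 (51.9)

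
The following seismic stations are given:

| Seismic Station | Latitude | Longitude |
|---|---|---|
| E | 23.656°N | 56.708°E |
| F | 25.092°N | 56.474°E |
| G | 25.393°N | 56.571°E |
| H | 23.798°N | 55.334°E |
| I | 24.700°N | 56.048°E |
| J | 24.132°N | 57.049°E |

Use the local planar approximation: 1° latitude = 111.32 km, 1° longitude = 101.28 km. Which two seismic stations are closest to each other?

Pairwise distances:
E–F: √((1.436·111.32)² + (-0.234·101.28)²) = √(25553.78727 + 561.66725) = 161.603 km
E–G: √((1.737·111.32)² + (-0.137·101.28)²) = √(37389.18789 + 192.52562) = 193.860 km
E–H: √((0.142·111.32)² + (-1.374·101.28)²) = √(249.87516 + 19365.14935) = 140.054 km
E–I: √((1.044·111.32)² + (-0.660·101.28)²) = √(13506.64212 + 4468.22729) = 134.070 km
E–J: √((0.476·111.32)² + (0.341·101.28)²) = √(2807.76206 + 1192.76845) = 63.250 km
F–G: √((0.301·111.32)² + (0.097·101.28)²) = √(1122.74049 + 96.51412) = 34.918 km
F–H: √((-1.294·111.32)² + (-1.140·101.28)²) = √(20749.84935 + 13330.82686) = 184.610 km
F–I: √((-0.392·111.32)² + (-0.426·101.28)²) = √(1904.22617 + 1861.51519) = 61.366 km
F–J: √((-0.960·111.32)² + (0.575·101.28)²) = √(11420.59844 + 3391.43170) = 121.705 km
G–H: √((-1.595·111.32)² + (-1.237·101.28)²) = √(31525.92007 + 15695.92029) = 217.306 km
G–I: √((-0.693·111.32)² + (-0.523·101.28)²) = √(5951.31400 + 2805.76157) = 93.579 km
G–J: √((-1.261·111.32)² + (0.478·101.28)²) = √(19705.00587 + 2343.70625) = 148.488 km
H–I: √((0.902·111.32)² + (0.714·101.28)²) = √(10082.29663 + 5229.30303) = 123.740 km
H–J: √((0.334·111.32)² + (1.715·101.28)²) = √(1382.41784 + 30170.02250) = 177.630 km
I–J: √((-0.568·111.32)² + (1.001·101.28)²) = √(3998.00255 + 10278.16393) = 119.483 km
Closest pair: F–G at 34.918 km.

F and G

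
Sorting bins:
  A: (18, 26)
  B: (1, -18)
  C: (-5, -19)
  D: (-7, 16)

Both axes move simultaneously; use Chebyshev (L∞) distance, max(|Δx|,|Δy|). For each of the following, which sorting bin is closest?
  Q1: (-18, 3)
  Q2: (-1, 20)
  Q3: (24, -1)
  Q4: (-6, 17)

Q1 at (-18, 3):
  A: max(|36|, |23|) = 36
  B: max(|19|, |-21|) = 21
  C: max(|13|, |-22|) = 22
  D: max(|11|, |13|) = 13
  → nearest: D (13)
Q2 at (-1, 20):
  A: max(|19|, |6|) = 19
  B: max(|2|, |-38|) = 38
  C: max(|-4|, |-39|) = 39
  D: max(|-6|, |-4|) = 6
  → nearest: D (6)
Q3 at (24, -1):
  A: max(|-6|, |27|) = 27
  B: max(|-23|, |-17|) = 23
  C: max(|-29|, |-18|) = 29
  D: max(|-31|, |17|) = 31
  → nearest: B (23)
Q4 at (-6, 17):
  A: max(|24|, |9|) = 24
  B: max(|7|, |-35|) = 35
  C: max(|1|, |-36|) = 36
  D: max(|-1|, |-1|) = 1
  → nearest: D (1)

Q1→D; Q2→D; Q3→B; Q4→D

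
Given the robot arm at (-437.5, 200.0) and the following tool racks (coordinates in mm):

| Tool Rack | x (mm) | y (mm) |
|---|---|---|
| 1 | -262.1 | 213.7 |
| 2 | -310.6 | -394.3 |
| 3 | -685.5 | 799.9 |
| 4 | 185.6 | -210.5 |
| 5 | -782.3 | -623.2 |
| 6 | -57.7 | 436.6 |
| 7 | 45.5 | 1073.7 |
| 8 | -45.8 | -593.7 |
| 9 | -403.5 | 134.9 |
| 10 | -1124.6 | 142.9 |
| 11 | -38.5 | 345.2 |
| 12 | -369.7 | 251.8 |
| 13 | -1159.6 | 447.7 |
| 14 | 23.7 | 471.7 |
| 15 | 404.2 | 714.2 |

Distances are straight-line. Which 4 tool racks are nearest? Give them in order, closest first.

9, 12, 1, 11

Distances from (-437.5, 200.0):
1: √((175.4)² + (13.7)²) = √(30765.160 + 187.690) = 175.9 mm
2: √((126.9)² + (-594.3)²) = √(16103.610 + 353192.490) = 607.7 mm
3: √((-248.0)² + (599.9)²) = √(61504.000 + 359880.010) = 649.1 mm
4: √((623.1)² + (-410.5)²) = √(388253.610 + 168510.250) = 746.2 mm
5: √((-344.8)² + (-823.2)²) = √(118887.040 + 677658.240) = 892.5 mm
6: √((379.8)² + (236.6)²) = √(144248.040 + 55979.560) = 447.5 mm
7: √((483.0)² + (873.7)²) = √(233289.000 + 763351.690) = 998.3 mm
8: √((391.7)² + (-793.7)²) = √(153428.890 + 629959.690) = 885.1 mm
9: √((34.0)² + (-65.1)²) = √(1156.000 + 4238.010) = 73.4 mm
10: √((-687.1)² + (-57.1)²) = √(472106.410 + 3260.410) = 689.5 mm
11: √((399.0)² + (145.2)²) = √(159201.000 + 21083.040) = 424.6 mm
12: √((67.8)² + (51.8)²) = √(4596.840 + 2683.240) = 85.3 mm
13: √((-722.1)² + (247.7)²) = √(521428.410 + 61355.290) = 763.4 mm
14: √((461.2)² + (271.7)²) = √(212705.440 + 73820.890) = 535.3 mm
15: √((841.7)² + (514.2)²) = √(708458.890 + 264401.640) = 986.3 mm
Sorted: 9 (73.4 mm) < 12 (85.3 mm) < 1 (175.9 mm) < 11 (424.6 mm) < 6 (447.5 mm) < 14 (535.3 mm) < …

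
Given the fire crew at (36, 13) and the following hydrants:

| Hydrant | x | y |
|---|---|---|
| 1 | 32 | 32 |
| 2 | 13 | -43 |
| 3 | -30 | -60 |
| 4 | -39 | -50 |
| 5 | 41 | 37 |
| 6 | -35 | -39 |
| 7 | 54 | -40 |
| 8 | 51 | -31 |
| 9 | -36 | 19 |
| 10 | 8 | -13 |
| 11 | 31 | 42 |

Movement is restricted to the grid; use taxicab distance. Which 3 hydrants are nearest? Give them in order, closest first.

Distances from (36, 13):
1: 23
2: 79
3: 139
4: 138
5: 29
6: 123
7: 71
8: 59
9: 78
10: 54
11: 34
Sorted: 1 (23) < 5 (29) < 11 (34) < 10 (54) < 8 (59) < …

1, 5, 11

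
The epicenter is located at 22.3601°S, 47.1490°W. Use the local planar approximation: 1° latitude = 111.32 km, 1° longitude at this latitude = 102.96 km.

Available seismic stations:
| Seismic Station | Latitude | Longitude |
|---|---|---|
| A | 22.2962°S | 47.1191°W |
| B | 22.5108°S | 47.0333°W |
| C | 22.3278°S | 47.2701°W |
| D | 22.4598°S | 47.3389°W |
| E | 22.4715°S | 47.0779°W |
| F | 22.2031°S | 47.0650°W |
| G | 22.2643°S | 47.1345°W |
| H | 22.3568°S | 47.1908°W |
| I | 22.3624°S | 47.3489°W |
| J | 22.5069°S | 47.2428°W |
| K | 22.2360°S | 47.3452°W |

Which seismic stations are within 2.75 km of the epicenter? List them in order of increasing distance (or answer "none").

Distances from 22.3601°S, 47.1490°W:
A: √((0.0639·111.32)² + (0.0299·102.96)²) = √(50.599720 + 9.477187) = 7.7509 km
B: √((-0.1507·111.32)² + (0.1157·102.96)²) = √(281.431626 + 141.906989) = 20.5752 km
C: √((0.0323·111.32)² + (-0.1211·102.96)²) = √(12.928598 + 155.462395) = 12.9766 km
D: √((-0.0997·111.32)² + (-0.1899·102.96)²) = √(123.179011 + 382.284771) = 22.4825 km
E: √((-0.1114·111.32)² + (0.0711·102.96)²) = √(153.785991 + 53.589076) = 14.4005 km
F: √((0.1570·111.32)² + (0.0840·102.96)²) = √(305.453918 + 74.798974) = 19.5001 km
G: √((0.0958·111.32)² + (0.0145·102.96)²) = √(113.730622 + 2.228810) = 10.7684 km
H: √((0.0033·111.32)² + (-0.0418·102.96)²) = √(0.134950 + 18.522075) = 4.3194 km
I: √((-0.0023·111.32)² + (-0.1999·102.96)²) = √(0.065554 + 423.606540) = 20.5833 km
J: √((-0.1468·111.32)² + (-0.0938·102.96)²) = √(267.053643 + 93.270165) = 18.9822 km
K: √((0.1241·111.32)² + (-0.1962·102.96)²) = √(190.849031 + 408.070381) = 24.4728 km
Threshold 2.75 km: none within range.

none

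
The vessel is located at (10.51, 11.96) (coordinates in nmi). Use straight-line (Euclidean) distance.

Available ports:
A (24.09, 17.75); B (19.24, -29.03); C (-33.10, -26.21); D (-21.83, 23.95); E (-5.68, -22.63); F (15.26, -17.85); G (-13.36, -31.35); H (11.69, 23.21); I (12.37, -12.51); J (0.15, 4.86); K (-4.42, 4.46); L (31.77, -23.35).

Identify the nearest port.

H

Distances from (10.51, 11.96):
A: √((13.58)² + (5.79)²) = √(184.4164 + 33.5241) = 14.76 nmi
B: √((8.73)² + (-40.99)²) = √(76.2129 + 1680.1801) = 41.91 nmi
C: √((-43.61)² + (-38.17)²) = √(1901.8321 + 1456.9489) = 57.95 nmi
D: √((-32.34)² + (11.99)²) = √(1045.8756 + 143.7601) = 34.49 nmi
E: √((-16.19)² + (-34.59)²) = √(262.1161 + 1196.4681) = 38.19 nmi
F: √((4.75)² + (-29.81)²) = √(22.5625 + 888.6361) = 30.19 nmi
G: √((-23.87)² + (-43.31)²) = √(569.7769 + 1875.7561) = 49.45 nmi
H: √((1.18)² + (11.25)²) = √(1.3924 + 126.5625) = 11.31 nmi
I: √((1.86)² + (-24.47)²) = √(3.4596 + 598.7809) = 24.54 nmi
J: √((-10.36)² + (-7.10)²) = √(107.3296 + 50.4100) = 12.56 nmi
K: √((-14.93)² + (-7.50)²) = √(222.9049 + 56.2500) = 16.71 nmi
L: √((21.26)² + (-35.31)²) = √(451.9876 + 1246.7961) = 41.22 nmi
Minimum: H at 11.31 nmi.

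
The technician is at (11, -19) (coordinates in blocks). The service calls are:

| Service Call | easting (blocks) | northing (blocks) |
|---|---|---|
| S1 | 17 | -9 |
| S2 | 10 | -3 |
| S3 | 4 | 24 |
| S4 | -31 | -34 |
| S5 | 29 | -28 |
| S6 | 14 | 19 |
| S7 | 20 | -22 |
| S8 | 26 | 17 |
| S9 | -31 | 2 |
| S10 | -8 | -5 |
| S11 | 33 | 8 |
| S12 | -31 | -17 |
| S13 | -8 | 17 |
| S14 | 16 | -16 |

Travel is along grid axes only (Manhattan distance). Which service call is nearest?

Distances from (11, -19):
S1: |6| + |10| = 6 + 10 = 16 blocks
S2: |-1| + |16| = 1 + 16 = 17 blocks
S3: |-7| + |43| = 7 + 43 = 50 blocks
S4: |-42| + |-15| = 42 + 15 = 57 blocks
S5: |18| + |-9| = 18 + 9 = 27 blocks
S6: |3| + |38| = 3 + 38 = 41 blocks
S7: |9| + |-3| = 9 + 3 = 12 blocks
S8: |15| + |36| = 15 + 36 = 51 blocks
S9: |-42| + |21| = 42 + 21 = 63 blocks
S10: |-19| + |14| = 19 + 14 = 33 blocks
S11: |22| + |27| = 22 + 27 = 49 blocks
S12: |-42| + |2| = 42 + 2 = 44 blocks
S13: |-19| + |36| = 19 + 36 = 55 blocks
S14: |5| + |3| = 5 + 3 = 8 blocks
Minimum: S14 at 8 blocks.

S14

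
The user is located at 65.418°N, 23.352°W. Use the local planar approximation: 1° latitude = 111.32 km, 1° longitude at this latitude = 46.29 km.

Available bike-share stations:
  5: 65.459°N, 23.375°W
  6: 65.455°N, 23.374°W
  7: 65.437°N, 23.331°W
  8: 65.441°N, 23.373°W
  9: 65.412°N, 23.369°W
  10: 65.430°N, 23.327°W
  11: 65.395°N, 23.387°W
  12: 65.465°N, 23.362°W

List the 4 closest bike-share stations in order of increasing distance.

Distances from 65.418°N, 23.352°W:
5: 4.687 km
6: 4.243 km
7: 2.328 km
8: 2.739 km
9: 1.032 km
10: 1.767 km
11: 3.030 km
12: 5.252 km
Sorted: 9 (1.032 km) < 10 (1.767 km) < 7 (2.328 km) < 8 (2.739 km) < 11 (3.030 km) < 6 (4.243 km) < …

9, 10, 7, 8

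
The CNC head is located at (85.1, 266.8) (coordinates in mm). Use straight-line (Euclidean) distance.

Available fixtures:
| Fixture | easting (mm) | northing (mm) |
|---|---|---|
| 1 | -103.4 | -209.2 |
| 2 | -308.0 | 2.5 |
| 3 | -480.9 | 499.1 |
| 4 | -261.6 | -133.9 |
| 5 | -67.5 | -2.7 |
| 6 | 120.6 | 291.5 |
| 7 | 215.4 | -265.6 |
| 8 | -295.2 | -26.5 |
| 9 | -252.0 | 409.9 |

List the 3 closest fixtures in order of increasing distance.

6, 5, 9

Distances from (85.1, 266.8):
1: √((-188.5)² + (-476.0)²) = √(35532.250 + 226576.000) = 512.0 mm
2: √((-393.1)² + (-264.3)²) = √(154527.610 + 69854.490) = 473.7 mm
3: √((-566.0)² + (232.3)²) = √(320356.000 + 53963.290) = 611.8 mm
4: √((-346.7)² + (-400.7)²) = √(120200.890 + 160560.490) = 529.9 mm
5: √((-152.6)² + (-269.5)²) = √(23286.760 + 72630.250) = 309.7 mm
6: √((35.5)² + (24.7)²) = √(1260.250 + 610.090) = 43.2 mm
7: √((130.3)² + (-532.4)²) = √(16978.090 + 283449.760) = 548.1 mm
8: √((-380.3)² + (-293.3)²) = √(144628.090 + 86024.890) = 480.3 mm
9: √((-337.1)² + (143.1)²) = √(113636.410 + 20477.610) = 366.2 mm
Sorted: 6 (43.2 mm) < 5 (309.7 mm) < 9 (366.2 mm) < 2 (473.7 mm) < 8 (480.3 mm) < …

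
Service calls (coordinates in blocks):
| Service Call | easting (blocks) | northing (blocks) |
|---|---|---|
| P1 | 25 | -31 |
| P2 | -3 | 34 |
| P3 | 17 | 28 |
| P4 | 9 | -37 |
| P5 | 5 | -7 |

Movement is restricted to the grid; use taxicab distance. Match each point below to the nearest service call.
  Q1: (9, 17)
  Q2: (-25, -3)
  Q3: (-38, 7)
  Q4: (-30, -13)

Q1→P3; Q2→P5; Q3→P5; Q4→P5

Q1 at (9, 17):
  P1: 64 blocks
  P2: 29 blocks
  P3: 19 blocks
  P4: 54 blocks
  P5: 28 blocks
  → nearest: P3 (19 blocks)
Q2 at (-25, -3):
  P1: 78 blocks
  P2: 59 blocks
  P3: 73 blocks
  P4: 68 blocks
  P5: 34 blocks
  → nearest: P5 (34 blocks)
Q3 at (-38, 7):
  P1: 101 blocks
  P2: 62 blocks
  P3: 76 blocks
  P4: 91 blocks
  P5: 57 blocks
  → nearest: P5 (57 blocks)
Q4 at (-30, -13):
  P1: 73 blocks
  P2: 74 blocks
  P3: 88 blocks
  P4: 63 blocks
  P5: 41 blocks
  → nearest: P5 (41 blocks)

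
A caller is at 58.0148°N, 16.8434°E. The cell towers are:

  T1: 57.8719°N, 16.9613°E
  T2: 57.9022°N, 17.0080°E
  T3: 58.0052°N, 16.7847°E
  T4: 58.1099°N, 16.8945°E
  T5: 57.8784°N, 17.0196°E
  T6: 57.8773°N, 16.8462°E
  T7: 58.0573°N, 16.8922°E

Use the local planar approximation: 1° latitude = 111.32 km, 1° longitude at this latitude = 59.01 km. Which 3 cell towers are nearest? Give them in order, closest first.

Distances from 58.0148°N, 16.8434°E:
T1: √((-0.1429·111.32)² + (0.1179·59.01)²) = √(253.052629 + 48.403731) = 17.3625 km
T2: √((-0.1126·111.32)² + (0.1646·59.01)²) = √(157.116999 + 94.343263) = 15.8575 km
T3: √((-0.0096·111.32)² + (-0.0587·59.01)²) = √(1.142060 + 11.998513) = 3.6250 km
T4: √((0.0951·111.32)² + (0.0511·59.01)²) = √(112.074660 + 9.092703) = 11.0076 km
T5: √((-0.1364·111.32)² + (0.1762·59.01)²) = √(230.555314 + 108.109296) = 18.4028 km
T6: √((-0.1375·111.32)² + (0.0028·59.01)²) = √(234.288942 + 0.027300) = 15.3074 km
T7: √((0.0425·111.32)² + (0.0488·59.01)²) = √(22.383307 + 8.292603) = 5.5386 km
Sorted: T3 (3.6250 km) < T7 (5.5386 km) < T4 (11.0076 km) < T6 (15.3074 km) < T2 (15.8575 km) < …

T3, T7, T4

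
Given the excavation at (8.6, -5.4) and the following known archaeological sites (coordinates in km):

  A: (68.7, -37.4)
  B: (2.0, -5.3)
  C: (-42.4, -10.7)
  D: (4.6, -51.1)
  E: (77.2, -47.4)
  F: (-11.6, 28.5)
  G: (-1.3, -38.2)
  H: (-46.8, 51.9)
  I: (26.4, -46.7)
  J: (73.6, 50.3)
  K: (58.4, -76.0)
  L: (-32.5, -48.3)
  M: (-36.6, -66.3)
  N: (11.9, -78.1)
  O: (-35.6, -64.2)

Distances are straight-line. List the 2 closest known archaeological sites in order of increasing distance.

B, G

Distances from (8.6, -5.4):
A: √((60.1)² + (-32.0)²) = √(3612.010 + 1024.000) = 68.1 km
B: √((-6.6)² + (0.1)²) = √(43.560 + 0.010) = 6.6 km
C: √((-51.0)² + (-5.3)²) = √(2601.000 + 28.090) = 51.3 km
D: √((-4.0)² + (-45.7)²) = √(16.000 + 2088.490) = 45.9 km
E: √((68.6)² + (-42.0)²) = √(4705.960 + 1764.000) = 80.4 km
F: √((-20.2)² + (33.9)²) = √(408.040 + 1149.210) = 39.5 km
G: √((-9.9)² + (-32.8)²) = √(98.010 + 1075.840) = 34.3 km
H: √((-55.4)² + (57.3)²) = √(3069.160 + 3283.290) = 79.7 km
I: √((17.8)² + (-41.3)²) = √(316.840 + 1705.690) = 45.0 km
J: √((65.0)² + (55.7)²) = √(4225.000 + 3102.490) = 85.6 km
K: √((49.8)² + (-70.6)²) = √(2480.040 + 4984.360) = 86.4 km
L: √((-41.1)² + (-42.9)²) = √(1689.210 + 1840.410) = 59.4 km
M: √((-45.2)² + (-60.9)²) = √(2043.040 + 3708.810) = 75.8 km
N: √((3.3)² + (-72.7)²) = √(10.890 + 5285.290) = 72.8 km
O: √((-44.2)² + (-58.8)²) = √(1953.640 + 3457.440) = 73.6 km
Sorted: B (6.6 km) < G (34.3 km) < F (39.5 km) < I (45.0 km) < …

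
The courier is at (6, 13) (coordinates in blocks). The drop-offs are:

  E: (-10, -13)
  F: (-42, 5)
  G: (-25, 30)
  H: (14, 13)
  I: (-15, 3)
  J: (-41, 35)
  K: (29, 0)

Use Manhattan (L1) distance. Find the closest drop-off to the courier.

Distances from (6, 13):
E: |-16| + |-26| = 16 + 26 = 42 blocks
F: |-48| + |-8| = 48 + 8 = 56 blocks
G: |-31| + |17| = 31 + 17 = 48 blocks
H: |8| + |0| = 8 + 0 = 8 blocks
I: |-21| + |-10| = 21 + 10 = 31 blocks
J: |-47| + |22| = 47 + 22 = 69 blocks
K: |23| + |-13| = 23 + 13 = 36 blocks
Minimum: H at 8 blocks.

H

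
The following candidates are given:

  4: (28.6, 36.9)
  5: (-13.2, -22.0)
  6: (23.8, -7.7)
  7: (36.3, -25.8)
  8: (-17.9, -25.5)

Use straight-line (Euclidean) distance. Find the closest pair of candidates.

Pairwise distances:
4–5: √((-41.8)² + (-58.9)²) = √(1747.240 + 3469.210) = 72.2
4–6: √((-4.8)² + (-44.6)²) = √(23.040 + 1989.160) = 44.9
4–7: √((7.7)² + (-62.7)²) = √(59.290 + 3931.290) = 63.2
4–8: √((-46.5)² + (-62.4)²) = √(2162.250 + 3893.760) = 77.8
5–6: √((37.0)² + (14.3)²) = √(1369.000 + 204.490) = 39.7
5–7: √((49.5)² + (-3.8)²) = √(2450.250 + 14.440) = 49.6
5–8: √((-4.7)² + (-3.5)²) = √(22.090 + 12.250) = 5.9
6–7: √((12.5)² + (-18.1)²) = √(156.250 + 327.610) = 22.0
6–8: √((-41.7)² + (-17.8)²) = √(1738.890 + 316.840) = 45.3
7–8: √((-54.2)² + (0.3)²) = √(2937.640 + 0.090) = 54.2
Closest pair: 5–8 at 5.9.

5 and 8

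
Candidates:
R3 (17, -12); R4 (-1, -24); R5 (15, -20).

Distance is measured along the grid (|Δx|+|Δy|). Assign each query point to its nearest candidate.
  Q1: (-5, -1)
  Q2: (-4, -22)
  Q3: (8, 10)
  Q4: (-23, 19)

Q1 at (-5, -1):
  R3: |22| + |-11| = 22 + 11 = 33
  R4: |4| + |-23| = 4 + 23 = 27
  R5: |20| + |-19| = 20 + 19 = 39
  → nearest: R4 (27)
Q2 at (-4, -22):
  R3: |21| + |10| = 21 + 10 = 31
  R4: |3| + |-2| = 3 + 2 = 5
  R5: |19| + |2| = 19 + 2 = 21
  → nearest: R4 (5)
Q3 at (8, 10):
  R3: |9| + |-22| = 9 + 22 = 31
  R4: |-9| + |-34| = 9 + 34 = 43
  R5: |7| + |-30| = 7 + 30 = 37
  → nearest: R3 (31)
Q4 at (-23, 19):
  R3: |40| + |-31| = 40 + 31 = 71
  R4: |22| + |-43| = 22 + 43 = 65
  R5: |38| + |-39| = 38 + 39 = 77
  → nearest: R4 (65)

Q1→R4; Q2→R4; Q3→R3; Q4→R4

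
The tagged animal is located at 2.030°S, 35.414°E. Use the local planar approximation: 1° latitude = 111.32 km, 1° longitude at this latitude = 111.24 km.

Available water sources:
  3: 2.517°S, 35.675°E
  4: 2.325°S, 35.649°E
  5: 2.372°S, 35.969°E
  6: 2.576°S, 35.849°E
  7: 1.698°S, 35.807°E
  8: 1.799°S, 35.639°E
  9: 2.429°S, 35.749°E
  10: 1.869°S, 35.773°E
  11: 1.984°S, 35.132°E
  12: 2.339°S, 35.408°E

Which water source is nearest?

11

Distances from 2.030°S, 35.414°E:
3: √((-0.487·111.32)² + (0.261·111.24)²) = √(2939.03202 + 842.95225) = 61.498 km
4: √((-0.295·111.32)² + (0.235·111.24)²) = √(1078.42619 + 683.37279) = 41.974 km
5: √((-0.342·111.32)² + (0.555·111.24)²) = √(1449.43454 + 3811.60534) = 72.533 km
6: √((-0.546·111.32)² + (0.435·111.24)²) = √(3694.29592 + 2341.53403) = 77.691 km
7: √((0.332·111.32)² + (0.393·111.24)²) = √(1365.91150 + 1911.20407) = 57.246 km
8: √((0.231·111.32)² + (0.225·111.24)²) = √(661.25711 + 626.45084) = 35.885 km
9: √((-0.399·111.32)² + (0.335·111.24)²) = √(1972.84146 + 1388.71004) = 57.979 km
10: √((0.161·111.32)² + (0.359·111.24)²) = √(321.21672 + 1594.81700) = 43.773 km
11: √((0.046·111.32)² + (-0.282·111.24)²) = √(26.22177 + 984.05682) = 31.785 km
12: √((-0.309·111.32)² + (-0.006·111.24)²) = √(1183.21415 + 0.44548) = 34.404 km
Minimum: 11 at 31.785 km.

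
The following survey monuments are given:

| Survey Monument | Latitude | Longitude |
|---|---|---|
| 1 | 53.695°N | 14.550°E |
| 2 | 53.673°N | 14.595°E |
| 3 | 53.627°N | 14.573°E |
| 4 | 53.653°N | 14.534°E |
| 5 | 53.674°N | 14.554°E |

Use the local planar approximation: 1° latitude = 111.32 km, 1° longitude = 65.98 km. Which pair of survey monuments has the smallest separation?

1 and 5

Pairwise distances:
1–2: 3.849 km
1–3: 7.720 km
1–4: 4.793 km
1–5: 2.353 km
2–3: 5.322 km
2–4: 4.600 km
2–5: 2.707 km
3–4: 3.873 km
3–5: 5.380 km
4–5: 2.684 km
Closest pair: 1–5 at 2.353 km.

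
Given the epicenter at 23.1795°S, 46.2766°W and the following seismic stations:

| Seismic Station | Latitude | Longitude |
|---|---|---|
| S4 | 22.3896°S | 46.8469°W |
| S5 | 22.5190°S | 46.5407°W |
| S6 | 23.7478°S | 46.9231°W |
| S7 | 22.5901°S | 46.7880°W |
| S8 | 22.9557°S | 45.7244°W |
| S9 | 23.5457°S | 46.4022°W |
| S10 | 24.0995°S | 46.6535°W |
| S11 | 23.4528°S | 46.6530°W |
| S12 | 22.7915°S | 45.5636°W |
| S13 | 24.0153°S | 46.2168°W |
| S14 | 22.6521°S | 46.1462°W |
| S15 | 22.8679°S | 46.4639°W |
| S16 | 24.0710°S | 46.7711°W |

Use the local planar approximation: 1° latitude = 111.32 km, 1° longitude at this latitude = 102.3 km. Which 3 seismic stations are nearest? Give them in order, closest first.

S15, S9, S11

Distances from 23.1795°S, 46.2766°W:
S4: 105.5260 km
S5: 78.3335 km
S6: 91.5223 km
S7: 83.9162 km
S8: 61.7398 km
S9: 42.7424 km
S10: 109.4319 km
S11: 49.0744 km
S12: 84.7690 km
S13: 93.2422 km
S14: 60.2066 km
S15: 39.6276 km
S16: 111.3913 km
Sorted: S15 (39.6276 km) < S9 (42.7424 km) < S11 (49.0744 km) < S14 (60.2066 km) < S8 (61.7398 km) < …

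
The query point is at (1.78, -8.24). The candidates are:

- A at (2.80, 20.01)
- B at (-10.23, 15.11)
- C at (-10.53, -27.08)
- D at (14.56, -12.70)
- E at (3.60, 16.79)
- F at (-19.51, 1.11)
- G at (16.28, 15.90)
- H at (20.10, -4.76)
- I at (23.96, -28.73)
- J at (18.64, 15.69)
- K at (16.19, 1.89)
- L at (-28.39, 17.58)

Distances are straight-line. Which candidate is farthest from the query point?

L

Distances from (1.78, -8.24):
A: √((1.02)² + (28.25)²) = √(1.0404 + 798.0625) = 28.27
B: √((-12.01)² + (23.35)²) = √(144.2401 + 545.2225) = 26.26
C: √((-12.31)² + (-18.84)²) = √(151.5361 + 354.9456) = 22.51
D: √((12.78)² + (-4.46)²) = √(163.3284 + 19.8916) = 13.54
E: √((1.82)² + (25.03)²) = √(3.3124 + 626.5009) = 25.10
F: √((-21.29)² + (9.35)²) = √(453.2641 + 87.4225) = 23.25
G: √((14.50)² + (24.14)²) = √(210.2500 + 582.7396) = 28.16
H: √((18.32)² + (3.48)²) = √(335.6224 + 12.1104) = 18.65
I: √((22.18)² + (-20.49)²) = √(491.9524 + 419.8401) = 30.20
J: √((16.86)² + (23.93)²) = √(284.2596 + 572.6449) = 29.27
K: √((14.41)² + (10.13)²) = √(207.6481 + 102.6169) = 17.61
L: √((-30.17)² + (25.82)²) = √(910.2289 + 666.6724) = 39.71
Maximum: L at 39.71.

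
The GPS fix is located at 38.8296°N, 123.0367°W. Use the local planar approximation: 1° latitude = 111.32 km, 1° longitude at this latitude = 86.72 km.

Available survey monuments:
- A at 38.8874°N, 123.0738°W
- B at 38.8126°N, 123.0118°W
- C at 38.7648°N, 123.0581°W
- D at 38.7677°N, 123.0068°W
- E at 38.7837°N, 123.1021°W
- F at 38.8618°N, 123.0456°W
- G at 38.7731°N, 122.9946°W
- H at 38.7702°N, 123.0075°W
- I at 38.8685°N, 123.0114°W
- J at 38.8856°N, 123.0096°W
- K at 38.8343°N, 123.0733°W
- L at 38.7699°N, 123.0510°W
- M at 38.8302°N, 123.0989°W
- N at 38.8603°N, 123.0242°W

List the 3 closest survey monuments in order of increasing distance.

B, K, N

Distances from 38.8296°N, 123.0367°W:
A: √((0.0578·111.32)² + (-0.0371·86.72)²) = √(41.400165 + 10.351097) = 7.1938 km
B: √((-0.0170·111.32)² + (0.0249·86.72)²) = √(3.581329 + 4.662697) = 2.8712 km
C: √((-0.0648·111.32)² + (-0.0214·86.72)²) = √(52.035102 + 3.444023) = 7.4484 km
D: √((-0.0619·111.32)² + (0.0299·86.72)²) = √(47.481857 + 6.723276) = 7.3624 km
E: √((-0.0459·111.32)² + (-0.0654·86.72)²) = √(26.107890 + 32.165776) = 7.6337 km
F: √((0.0322·111.32)² + (-0.0089·86.72)²) = √(12.848669 + 0.595688) = 3.6667 km
G: √((-0.0565·111.32)² + (0.0421·86.72)²) = √(39.558817 + 13.329158) = 7.2724 km
H: √((-0.0594·111.32)² + (0.0292·86.72)²) = √(43.723940 + 6.412158) = 7.0807 km
I: √((0.0389·111.32)² + (0.0253·86.72)²) = √(18.751914 + 4.813706) = 4.8544 km
J: √((0.0560·111.32)² + (0.0271·86.72)²) = √(38.861759 + 5.523026) = 6.6622 km
K: √((0.0047·111.32)² + (-0.0366·86.72)²) = √(0.273742 + 10.073971) = 3.2168 km
L: √((-0.0597·111.32)² + (-0.0143·86.72)²) = √(44.166711 + 1.537838) = 6.7605 km
M: √((0.0006·111.32)² + (-0.0622·86.72)²) = √(0.004461 + 29.095063) = 5.3944 km
N: √((0.0307·111.32)² + (0.0125·86.72)²) = √(11.679470 + 1.175056) = 3.5853 km
Sorted: B (2.8712 km) < K (3.2168 km) < N (3.5853 km) < F (3.6667 km) < I (4.8544 km) < …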